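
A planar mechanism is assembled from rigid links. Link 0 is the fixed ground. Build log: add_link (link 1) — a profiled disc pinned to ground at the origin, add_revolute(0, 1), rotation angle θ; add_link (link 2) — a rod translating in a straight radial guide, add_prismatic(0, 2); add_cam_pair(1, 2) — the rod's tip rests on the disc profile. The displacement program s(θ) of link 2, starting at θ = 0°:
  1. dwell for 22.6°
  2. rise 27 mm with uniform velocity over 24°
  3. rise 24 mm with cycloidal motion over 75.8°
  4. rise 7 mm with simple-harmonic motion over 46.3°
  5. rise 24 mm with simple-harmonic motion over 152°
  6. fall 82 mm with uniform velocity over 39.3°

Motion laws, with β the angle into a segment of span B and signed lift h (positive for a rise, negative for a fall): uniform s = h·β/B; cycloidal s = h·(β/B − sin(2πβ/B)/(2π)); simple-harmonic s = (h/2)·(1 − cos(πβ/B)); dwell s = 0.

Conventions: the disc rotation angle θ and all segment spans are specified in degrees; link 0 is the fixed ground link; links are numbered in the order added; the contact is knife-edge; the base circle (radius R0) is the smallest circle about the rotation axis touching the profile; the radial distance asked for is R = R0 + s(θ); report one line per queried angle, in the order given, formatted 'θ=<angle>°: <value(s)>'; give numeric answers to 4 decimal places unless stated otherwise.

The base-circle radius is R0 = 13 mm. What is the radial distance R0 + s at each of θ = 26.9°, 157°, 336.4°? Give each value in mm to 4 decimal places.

seg 1 [0°–22.6°] dwell: s stays 0.0000
seg 2 [22.6°–46.6°] uniform, h=27: θ=26.9° here. β=4.3, B=24. 27·4.3/24 = 4.8375 → s = 4.8375
seg 2 [22.6°–46.6°] uniform, h=27: full span → s += 27 → s = 27.0000
seg 3 [46.6°–122.4°] cycloidal, h=24: full span → s += 24 → s = 51.0000
seg 4 [122.4°–168.7°] simple-harmonic, h=7: θ=157° here. β=34.6, B=46.3. 7/2·(1 − cos(π·0.7473)) = 5.9538 → s = 56.9538
seg 4 [122.4°–168.7°] simple-harmonic, h=7: full span → s += 7 → s = 58.0000
seg 5 [168.7°–320.7°] simple-harmonic, h=24: full span → s += 24 → s = 82.0000
seg 6 [320.7°–360°] uniform, h=-82: θ=336.4° here. β=15.7, B=39.3. -82·15.7/39.3 = -32.7583 → s = 49.2417
θ=26.9°: R = R0 + s = 13 + 4.8375 = 17.8375
θ=157°: R = R0 + s = 13 + 56.9538 = 69.9538
θ=336.4°: R = R0 + s = 13 + 49.2417 = 62.2417

θ=26.9°: 17.8375
θ=157°: 69.9538
θ=336.4°: 62.2417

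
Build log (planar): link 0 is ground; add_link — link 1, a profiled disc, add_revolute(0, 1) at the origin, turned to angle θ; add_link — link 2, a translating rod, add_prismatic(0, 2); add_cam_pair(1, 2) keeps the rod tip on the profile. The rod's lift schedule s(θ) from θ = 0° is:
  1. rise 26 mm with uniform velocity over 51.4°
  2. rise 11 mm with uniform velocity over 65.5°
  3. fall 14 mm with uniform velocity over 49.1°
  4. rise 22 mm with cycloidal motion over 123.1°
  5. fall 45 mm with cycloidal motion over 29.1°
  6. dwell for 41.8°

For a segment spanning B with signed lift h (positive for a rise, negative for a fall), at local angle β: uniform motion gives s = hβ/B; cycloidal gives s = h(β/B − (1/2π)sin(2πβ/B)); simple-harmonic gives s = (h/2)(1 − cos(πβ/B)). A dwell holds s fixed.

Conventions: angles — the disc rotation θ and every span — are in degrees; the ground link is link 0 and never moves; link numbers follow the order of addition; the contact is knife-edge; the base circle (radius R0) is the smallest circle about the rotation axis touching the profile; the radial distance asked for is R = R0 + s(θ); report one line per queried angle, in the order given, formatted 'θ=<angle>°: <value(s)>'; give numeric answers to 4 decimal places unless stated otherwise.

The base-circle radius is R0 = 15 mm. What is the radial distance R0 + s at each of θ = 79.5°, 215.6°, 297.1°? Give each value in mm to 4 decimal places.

seg 1 [0°–51.4°] uniform, h=26: full span → s += 26 → s = 26.0000
seg 2 [51.4°–116.9°] uniform, h=11: θ=79.5° here. β=28.1, B=65.5. 11·28.1/65.5 = 4.7191 → s = 30.7191
seg 2 [51.4°–116.9°] uniform, h=11: full span → s += 11 → s = 37.0000
seg 3 [116.9°–166°] uniform, h=-14: full span → s += -14 → s = 23.0000
seg 4 [166°–289.1°] cycloidal, h=22: θ=215.6° here. β=49.6, B=123.1. 22·(0.4029 − sin(2π·0.4029)/(2π)) = 6.8587 → s = 29.8587
seg 4 [166°–289.1°] cycloidal, h=22: full span → s += 22 → s = 45.0000
seg 5 [289.1°–318.2°] cycloidal, h=-45: θ=297.1° here. β=8, B=29.1. -45·(0.2749 − sin(2π·0.2749)/(2π)) = -5.2967 → s = 39.7033
θ=79.5°: R = R0 + s = 15 + 30.7191 = 45.7191
θ=215.6°: R = R0 + s = 15 + 29.8587 = 44.8587
θ=297.1°: R = R0 + s = 15 + 39.7033 = 54.7033

θ=79.5°: 45.7191
θ=215.6°: 44.8587
θ=297.1°: 54.7033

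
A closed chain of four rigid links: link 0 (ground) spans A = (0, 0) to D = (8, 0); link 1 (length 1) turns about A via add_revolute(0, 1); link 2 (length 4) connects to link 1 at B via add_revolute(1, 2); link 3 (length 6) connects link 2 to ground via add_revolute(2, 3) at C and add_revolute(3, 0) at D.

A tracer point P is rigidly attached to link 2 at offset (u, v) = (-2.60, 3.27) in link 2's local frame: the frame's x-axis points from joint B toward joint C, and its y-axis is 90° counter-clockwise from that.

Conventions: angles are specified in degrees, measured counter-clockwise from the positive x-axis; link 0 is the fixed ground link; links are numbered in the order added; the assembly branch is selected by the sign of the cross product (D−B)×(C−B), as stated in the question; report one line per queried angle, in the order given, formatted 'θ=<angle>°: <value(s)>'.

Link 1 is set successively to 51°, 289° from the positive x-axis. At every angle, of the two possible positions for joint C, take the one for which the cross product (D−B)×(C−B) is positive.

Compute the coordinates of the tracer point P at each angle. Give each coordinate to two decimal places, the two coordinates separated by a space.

A=(0,0), D=(8.00,0)
θ=51°: B = A + 1.00·(cos51°, sin51°) = (0.6293, 0.7771)
θ=51°: |BD| = 7.4115
θ=51°: circle(B,4.00) ∩ circle(D,6.00): a=2.3565, h=3.2322
θ=51°:   candidates: C₊=(3.3118,3.7444) cross=23.955; C₋=(2.6339,-2.6843) cross=-23.955
θ=51°:   branch + wants cross > 0 → take C=(3.3118,3.7444) (cross=23.955)
θ=51°: ex = (C−B)/|BC| = (0.6706,0.7418); ey = (-0.7418,0.6706)
θ=51°: P = B + -2.60·ex + 3.27·ey = (-3.5400,1.0413)
θ=289°: B = A + 1.00·(cos289°, sin289°) = (0.3256, -0.9455)
θ=289°: |BD| = 7.7325
θ=289°: circle(B,4.00) ∩ circle(D,6.00): a=2.5730, h=3.0626
θ=289°:   candidates: C₊=(2.5047,2.4088) cross=23.682; C₋=(3.2537,-3.6706) cross=-23.682
θ=289°:   branch + wants cross > 0 → take C=(2.5047,2.4088) (cross=23.682)
θ=289°: ex = (C−B)/|BC| = (0.5448,0.8386); ey = (-0.8386,0.5448)
θ=289°: P = B + -2.60·ex + 3.27·ey = (-3.8330,-1.3443)

θ=51°: -3.54 1.04
θ=289°: -3.83 -1.34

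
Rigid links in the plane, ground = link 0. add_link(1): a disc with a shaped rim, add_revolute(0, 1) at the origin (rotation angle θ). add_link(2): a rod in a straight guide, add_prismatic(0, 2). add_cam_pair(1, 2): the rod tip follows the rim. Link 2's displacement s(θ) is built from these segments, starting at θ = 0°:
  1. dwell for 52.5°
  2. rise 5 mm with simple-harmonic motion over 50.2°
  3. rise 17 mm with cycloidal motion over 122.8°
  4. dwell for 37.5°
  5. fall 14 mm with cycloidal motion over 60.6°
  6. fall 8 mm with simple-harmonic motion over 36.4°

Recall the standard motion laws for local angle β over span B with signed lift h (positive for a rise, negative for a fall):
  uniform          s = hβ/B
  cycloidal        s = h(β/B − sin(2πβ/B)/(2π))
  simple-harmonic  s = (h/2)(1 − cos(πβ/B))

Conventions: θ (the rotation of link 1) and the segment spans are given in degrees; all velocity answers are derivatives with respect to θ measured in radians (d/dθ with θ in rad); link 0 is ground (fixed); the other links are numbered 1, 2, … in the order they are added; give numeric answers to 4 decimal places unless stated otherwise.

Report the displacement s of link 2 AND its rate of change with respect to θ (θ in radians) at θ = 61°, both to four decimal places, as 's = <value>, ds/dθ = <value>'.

segment 1 (0° to 52.5°, dwell): s unchanged at 0.0000
θ = 61° falls in segment 2 (52.5° to 102.7°, simple-harmonic, h = 5): β = 61 − 52.5 = 8.5°, B = 50.2°; Δs = 5/2·(1 − cos(π·0.1693)) = 0.3454; s = 0.0000 + 0.3454 = 0.3454
velocity in seg [52.5°–102.7°] (simple-harmonic), θ in radians: β = 8.5° = 0.1484 rad, B = 50.2° = 0.8762 rad; ds/dθ = (πh/(2B)) sin(πβ/B) = (π·5/(2·0.8762)) sin(π·0.1693) = 4.546692 mm/rad

s = 0.3454, ds/dθ = 4.5467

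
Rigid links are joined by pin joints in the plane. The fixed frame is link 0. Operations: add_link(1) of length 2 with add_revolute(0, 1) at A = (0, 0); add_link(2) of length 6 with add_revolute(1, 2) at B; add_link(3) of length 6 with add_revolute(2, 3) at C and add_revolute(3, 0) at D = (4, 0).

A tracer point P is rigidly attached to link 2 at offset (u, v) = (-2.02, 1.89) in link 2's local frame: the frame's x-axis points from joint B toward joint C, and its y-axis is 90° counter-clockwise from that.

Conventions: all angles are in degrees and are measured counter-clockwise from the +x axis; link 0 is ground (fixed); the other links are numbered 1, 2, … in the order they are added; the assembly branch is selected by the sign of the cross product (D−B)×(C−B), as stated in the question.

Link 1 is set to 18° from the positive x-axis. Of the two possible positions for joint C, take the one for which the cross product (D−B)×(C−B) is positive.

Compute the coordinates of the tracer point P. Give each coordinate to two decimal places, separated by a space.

A=(0,0), D=(4.00,0)
B = A + 2.00·(cos18°, sin18°) = (1.9021, 0.6180)
|BD| = 2.1870
circle(B,6.00) ∩ circle(D,6.00): a=1.0935, h=5.8995
  candidates: C₊=(4.6182,5.9681) cross=12.902; C₋=(1.2839,-5.3500) cross=-12.902
  branch + wants cross > 0 → take C=(4.6182,5.9681) (cross=12.902)
ex = (C−B)/|BC| = (0.4527,0.8917); ey = (-0.8917,0.4527)
P = B + -2.02·ex + 1.89·ey = (-0.6976,-0.3276)

-0.70 -0.33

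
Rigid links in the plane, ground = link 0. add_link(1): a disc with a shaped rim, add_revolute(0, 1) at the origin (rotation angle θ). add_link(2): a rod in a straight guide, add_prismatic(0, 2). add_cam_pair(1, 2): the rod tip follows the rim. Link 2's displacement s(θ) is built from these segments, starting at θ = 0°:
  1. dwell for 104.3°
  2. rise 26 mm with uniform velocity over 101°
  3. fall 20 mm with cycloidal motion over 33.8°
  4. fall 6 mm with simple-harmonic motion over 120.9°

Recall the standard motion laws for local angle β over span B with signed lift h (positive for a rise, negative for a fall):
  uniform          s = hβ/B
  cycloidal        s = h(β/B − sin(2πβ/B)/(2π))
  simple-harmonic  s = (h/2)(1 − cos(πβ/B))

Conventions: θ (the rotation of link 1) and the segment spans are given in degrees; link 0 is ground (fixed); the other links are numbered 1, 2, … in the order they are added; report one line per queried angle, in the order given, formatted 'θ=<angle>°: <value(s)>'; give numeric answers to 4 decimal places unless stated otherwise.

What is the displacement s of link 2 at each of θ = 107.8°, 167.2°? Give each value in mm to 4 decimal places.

segment 1 (0° to 104.3°, dwell): s unchanged at 0.0000
θ = 107.8° falls in segment 2 (104.3° to 205.3°, uniform, h = 26): β = 107.8 − 104.3 = 3.5°, B = 101°; Δs = 26·3.5/101 = 0.9010; s = 0.0000 + 0.9010 = 0.9010
θ = 167.2° falls in segment 2 (104.3° to 205.3°, uniform, h = 26): β = 167.2 − 104.3 = 62.9°, B = 101°; Δs = 26·62.9/101 = 16.1921; s = 0.0000 + 16.1921 = 16.1921

θ=107.8°: 0.9010
θ=167.2°: 16.1921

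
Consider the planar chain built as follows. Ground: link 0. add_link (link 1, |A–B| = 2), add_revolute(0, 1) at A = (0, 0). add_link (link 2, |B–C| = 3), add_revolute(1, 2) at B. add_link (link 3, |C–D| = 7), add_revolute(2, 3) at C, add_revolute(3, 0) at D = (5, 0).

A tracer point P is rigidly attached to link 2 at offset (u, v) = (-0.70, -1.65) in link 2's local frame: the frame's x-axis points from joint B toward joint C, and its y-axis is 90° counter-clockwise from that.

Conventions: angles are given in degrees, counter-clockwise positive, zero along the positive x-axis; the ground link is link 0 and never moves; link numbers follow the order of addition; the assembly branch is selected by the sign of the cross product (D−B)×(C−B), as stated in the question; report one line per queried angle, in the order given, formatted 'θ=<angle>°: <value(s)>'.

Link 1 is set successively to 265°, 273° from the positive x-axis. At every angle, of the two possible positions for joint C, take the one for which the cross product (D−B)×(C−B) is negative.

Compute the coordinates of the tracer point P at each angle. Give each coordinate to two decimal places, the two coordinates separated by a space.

A=(0,0), D=(5.00,0)
θ=265°: B = A + 2.00·(cos265°, sin265°) = (-0.1743, -1.9924)
θ=265°: |BD| = 5.5446
θ=265°: circle(B,3.00) ∩ circle(D,7.00): a=-0.8348, h=2.8815
θ=265°:   candidates: C₊=(-1.9887,0.3967) cross=15.977; C₋=(0.0821,-4.9814) cross=-15.977
θ=265°:   branch - wants cross < 0 → take C=(0.0821,-4.9814) (cross=-15.977)
θ=265°: ex = (C−B)/|BC| = (0.0855,-0.9963); ey = (0.9963,0.0855)
θ=265°: P = B + -0.70·ex + -1.65·ey = (-1.8781,-1.4360)
θ=273°: B = A + 2.00·(cos273°, sin273°) = (0.1047, -1.9973)
θ=273°: |BD| = 5.2871
θ=273°: circle(B,3.00) ∩ circle(D,7.00): a=-1.1393, h=2.7753
θ=273°:   candidates: C₊=(-1.9986,0.1420) cross=14.673; C₋=(0.0982,-4.9973) cross=-14.673
θ=273°:   branch - wants cross < 0 → take C=(0.0982,-4.9973) (cross=-14.673)
θ=273°: ex = (C−B)/|BC| = (-0.0022,-1.0000); ey = (1.0000,-0.0022)
θ=273°: P = B + -0.70·ex + -1.65·ey = (-1.5438,-1.2937)

θ=265°: -1.88 -1.44
θ=273°: -1.54 -1.29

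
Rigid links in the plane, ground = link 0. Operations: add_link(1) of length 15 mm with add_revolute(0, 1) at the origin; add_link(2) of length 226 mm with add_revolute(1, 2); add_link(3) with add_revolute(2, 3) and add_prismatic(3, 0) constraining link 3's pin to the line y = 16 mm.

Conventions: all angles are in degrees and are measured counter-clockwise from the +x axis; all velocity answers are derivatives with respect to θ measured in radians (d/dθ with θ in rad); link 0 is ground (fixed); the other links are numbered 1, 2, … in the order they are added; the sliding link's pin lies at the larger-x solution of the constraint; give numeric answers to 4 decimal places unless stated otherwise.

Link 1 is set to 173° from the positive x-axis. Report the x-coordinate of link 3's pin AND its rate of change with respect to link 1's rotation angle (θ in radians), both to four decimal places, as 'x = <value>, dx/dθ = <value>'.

geometry: r = 15 mm, L = 226 mm, e = 16 mm
crank pin P = (r cos θ, r sin θ) = (-14.888192, 1.828040)
h = r sin θ − e = 1.828040 − 16 = -14.171960
x = r cos θ + √(L² − h²) = -14.888192 + 225.555216 = 210.667024
dx/dθ = −r sin θ − h·r cos θ/√(L² − h²) (θ in radians; h = -14.171960) = -2.763487

x = 210.6670, dx/dθ = -2.7635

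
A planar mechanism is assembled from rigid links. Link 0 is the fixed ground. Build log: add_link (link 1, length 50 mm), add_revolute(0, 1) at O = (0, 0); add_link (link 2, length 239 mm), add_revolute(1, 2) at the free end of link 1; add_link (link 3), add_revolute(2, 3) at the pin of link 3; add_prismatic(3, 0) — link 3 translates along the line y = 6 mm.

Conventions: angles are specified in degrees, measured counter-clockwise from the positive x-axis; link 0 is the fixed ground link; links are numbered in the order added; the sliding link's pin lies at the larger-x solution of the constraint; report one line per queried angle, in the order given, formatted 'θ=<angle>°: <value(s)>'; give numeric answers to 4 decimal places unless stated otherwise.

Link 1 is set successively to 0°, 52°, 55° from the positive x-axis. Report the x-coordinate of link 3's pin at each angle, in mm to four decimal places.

geometry: r = 50 mm, L = 239 mm, e = 6 mm
θ=0°: crank pin P = (r cos θ, r sin θ) = (50.000000, 0.000000)
θ=0°: h = r sin θ − e = 0.000000 − 6 = -6.000000
θ=0°: x = r cos θ + √(L² − h²) = 50.000000 + 238.924674 = 288.924674
θ=52°: crank pin P = (r cos θ, r sin θ) = (30.783074, 39.400538)
θ=52°: h = r sin θ − e = 39.400538 − 6 = 33.400538
θ=52°: x = r cos θ + √(L² − h²) = 30.783074 + 236.654609 = 267.437683
θ=55°: crank pin P = (r cos θ, r sin θ) = (28.678822, 40.957602)
θ=55°: h = r sin θ − e = 40.957602 − 6 = 34.957602
θ=55°: x = r cos θ + √(L² − h²) = 28.678822 + 236.429622 = 265.108444

θ=0°: 288.9247
θ=52°: 267.4377
θ=55°: 265.1084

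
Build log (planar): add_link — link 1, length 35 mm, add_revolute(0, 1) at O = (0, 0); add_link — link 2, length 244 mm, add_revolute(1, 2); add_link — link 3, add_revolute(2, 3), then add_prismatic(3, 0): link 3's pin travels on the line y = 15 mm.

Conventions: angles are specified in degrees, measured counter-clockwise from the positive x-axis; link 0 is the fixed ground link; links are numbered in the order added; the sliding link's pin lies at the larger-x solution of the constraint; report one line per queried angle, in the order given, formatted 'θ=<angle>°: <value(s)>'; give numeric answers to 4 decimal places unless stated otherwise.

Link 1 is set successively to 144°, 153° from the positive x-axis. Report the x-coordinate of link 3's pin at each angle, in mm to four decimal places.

geometry: r = 35 mm, L = 244 mm, e = 15 mm
θ=144°: crank pin P = (r cos θ, r sin θ) = (-28.315595, 20.572484)
θ=144°: h = r sin θ − e = 20.572484 − 15 = 5.572484
θ=144°: x = r cos θ + √(L² − h²) = -28.315595 + 243.936359 = 215.620765
θ=153°: crank pin P = (r cos θ, r sin θ) = (-31.185228, 15.889667)
θ=153°: h = r sin θ − e = 15.889667 − 15 = 0.889667
θ=153°: x = r cos θ + √(L² − h²) = -31.185228 + 243.998378 = 212.813150

θ=144°: 215.6208
θ=153°: 212.8131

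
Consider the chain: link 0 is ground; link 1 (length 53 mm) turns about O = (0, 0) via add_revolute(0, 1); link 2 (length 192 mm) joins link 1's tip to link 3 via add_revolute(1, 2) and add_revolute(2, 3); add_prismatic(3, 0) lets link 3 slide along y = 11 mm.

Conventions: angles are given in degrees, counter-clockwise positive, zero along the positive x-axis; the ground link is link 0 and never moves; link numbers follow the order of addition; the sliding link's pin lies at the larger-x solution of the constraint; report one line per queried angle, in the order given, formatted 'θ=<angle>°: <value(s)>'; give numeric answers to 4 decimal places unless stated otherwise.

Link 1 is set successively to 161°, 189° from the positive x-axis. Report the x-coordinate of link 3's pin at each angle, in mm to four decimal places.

geometry: r = 53 mm, L = 192 mm, e = 11 mm
θ=161°: crank pin P = (r cos θ, r sin θ) = (-50.112485, 17.255112)
θ=161°: h = r sin θ − e = 17.255112 − 11 = 6.255112
θ=161°: x = r cos θ + √(L² − h²) = -50.112485 + 191.898081 = 141.785597
θ=189°: crank pin P = (r cos θ, r sin θ) = (-52.347482, -8.291027)
θ=189°: h = r sin θ − e = -8.291027 − 11 = -19.291027
θ=189°: x = r cos θ + √(L² − h²) = -52.347482 + 191.028417 = 138.680935

θ=161°: 141.7856
θ=189°: 138.6809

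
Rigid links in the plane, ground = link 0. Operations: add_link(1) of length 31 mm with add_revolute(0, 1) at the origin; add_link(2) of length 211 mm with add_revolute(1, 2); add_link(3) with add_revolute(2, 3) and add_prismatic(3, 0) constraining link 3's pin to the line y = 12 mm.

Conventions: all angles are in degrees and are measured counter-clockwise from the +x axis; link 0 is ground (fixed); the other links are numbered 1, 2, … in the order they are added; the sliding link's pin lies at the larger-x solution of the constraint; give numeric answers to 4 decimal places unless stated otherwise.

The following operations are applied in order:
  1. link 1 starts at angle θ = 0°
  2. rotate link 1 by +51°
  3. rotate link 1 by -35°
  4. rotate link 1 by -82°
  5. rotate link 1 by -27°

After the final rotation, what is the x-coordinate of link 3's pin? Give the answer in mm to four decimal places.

geometry: r = 31 mm, L = 211 mm, e = 12 mm; θ starts at 0°
rotate link 1 by +51°: θ ← 0° +51° = 51°
rotate link 1 by -35°: θ ← 51° -35° = 16°
rotate link 1 by -82°: θ ← 16° -82° = -66°
rotate link 1 by -27°: θ ← -66° -27° = -93°
crank pin P = (r cos θ, r sin θ) = (-1.622415, -30.957516)
h = r sin θ − e = -30.957516 − 12 = -42.957516
x = r cos θ + √(L² − h²) = -1.622415 + 206.580860 = 204.958446

204.9584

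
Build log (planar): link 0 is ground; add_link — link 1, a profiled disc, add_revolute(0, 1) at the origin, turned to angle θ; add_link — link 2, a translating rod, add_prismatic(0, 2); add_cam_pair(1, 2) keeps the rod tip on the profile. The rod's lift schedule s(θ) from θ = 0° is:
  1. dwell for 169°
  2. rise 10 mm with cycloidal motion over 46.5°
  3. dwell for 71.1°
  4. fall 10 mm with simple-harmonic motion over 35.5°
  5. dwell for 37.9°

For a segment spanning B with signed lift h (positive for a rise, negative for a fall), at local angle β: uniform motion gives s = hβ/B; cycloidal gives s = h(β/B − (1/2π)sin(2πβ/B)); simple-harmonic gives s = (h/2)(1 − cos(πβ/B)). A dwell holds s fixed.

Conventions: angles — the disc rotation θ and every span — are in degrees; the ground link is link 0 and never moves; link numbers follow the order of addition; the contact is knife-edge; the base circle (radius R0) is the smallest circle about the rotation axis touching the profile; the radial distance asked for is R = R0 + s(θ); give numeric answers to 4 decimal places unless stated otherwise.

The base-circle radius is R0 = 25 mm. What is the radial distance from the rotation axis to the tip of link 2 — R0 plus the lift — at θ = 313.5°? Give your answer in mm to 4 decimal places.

seg 1 [0°–169°] dwell: s stays 0.0000
seg 2 [169°–215.5°] cycloidal, h=10: full span → s += 10 → s = 10.0000
seg 3 [215.5°–286.6°] dwell: s stays 10.0000
seg 4 [286.6°–322.1°] simple-harmonic, h=-10: θ=313.5° here. β=26.9, B=35.5. -10/2·(1 − cos(π·0.7577)) = -8.6205 → s = 1.3795
R = R0 + s = 25 + 1.3795 = 26.3795

26.3795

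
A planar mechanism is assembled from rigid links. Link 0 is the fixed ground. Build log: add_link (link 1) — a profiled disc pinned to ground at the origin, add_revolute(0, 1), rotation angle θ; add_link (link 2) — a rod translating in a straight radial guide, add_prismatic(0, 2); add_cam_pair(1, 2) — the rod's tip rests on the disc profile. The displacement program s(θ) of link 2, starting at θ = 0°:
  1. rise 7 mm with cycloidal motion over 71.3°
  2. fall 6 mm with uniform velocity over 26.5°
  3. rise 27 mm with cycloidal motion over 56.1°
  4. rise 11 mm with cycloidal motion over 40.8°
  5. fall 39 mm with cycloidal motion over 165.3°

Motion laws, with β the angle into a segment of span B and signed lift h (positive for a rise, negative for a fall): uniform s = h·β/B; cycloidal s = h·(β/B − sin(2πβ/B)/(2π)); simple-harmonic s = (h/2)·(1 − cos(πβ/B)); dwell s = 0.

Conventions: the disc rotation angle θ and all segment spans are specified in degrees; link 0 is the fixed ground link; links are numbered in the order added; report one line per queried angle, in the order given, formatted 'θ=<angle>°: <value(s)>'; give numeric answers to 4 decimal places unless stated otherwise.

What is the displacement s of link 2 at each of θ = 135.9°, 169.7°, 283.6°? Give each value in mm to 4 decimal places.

seg 1 [0°–71.3°] cycloidal, h=7: full span → s += 7 → s = 7.0000
seg 2 [71.3°–97.8°] uniform, h=-6: full span → s += -6 → s = 1.0000
seg 3 [97.8°–153.9°] cycloidal, h=27: θ=135.9° here. β=38.1, B=56.1. 27·(0.6791 − sin(2π·0.6791)/(2π)) = 22.2152 → s = 23.2152
seg 3 [97.8°–153.9°] cycloidal, h=27: full span → s += 27 → s = 28.0000
seg 4 [153.9°–194.7°] cycloidal, h=11: θ=169.7° here. β=15.8, B=40.8. 11·(0.3873 − sin(2π·0.3873)/(2π)) = 3.1208 → s = 31.1208
seg 4 [153.9°–194.7°] cycloidal, h=11: full span → s += 11 → s = 39.0000
seg 5 [194.7°–360°] cycloidal, h=-39: θ=283.6° here. β=88.9, B=165.3. -39·(0.5378 − sin(2π·0.5378)/(2π)) = -22.4354 → s = 16.5646

θ=135.9°: 23.2152
θ=169.7°: 31.1208
θ=283.6°: 16.5646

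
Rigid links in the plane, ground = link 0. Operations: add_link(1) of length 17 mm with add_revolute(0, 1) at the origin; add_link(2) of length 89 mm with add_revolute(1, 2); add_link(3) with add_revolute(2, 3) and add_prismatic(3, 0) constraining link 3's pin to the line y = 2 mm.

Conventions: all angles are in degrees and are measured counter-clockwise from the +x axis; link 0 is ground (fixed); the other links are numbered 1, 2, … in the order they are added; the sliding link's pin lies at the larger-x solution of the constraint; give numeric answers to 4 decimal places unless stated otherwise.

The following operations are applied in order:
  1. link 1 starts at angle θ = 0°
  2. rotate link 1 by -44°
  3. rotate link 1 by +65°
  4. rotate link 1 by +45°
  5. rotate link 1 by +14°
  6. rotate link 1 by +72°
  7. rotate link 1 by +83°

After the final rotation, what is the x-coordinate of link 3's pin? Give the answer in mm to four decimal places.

geometry: r = 17 mm, L = 89 mm, e = 2 mm; θ starts at 0°
rotate link 1 by -44°: θ ← 0° -44° = -44°
rotate link 1 by +65°: θ ← -44° +65° = 21°
rotate link 1 by +45°: θ ← 21° +45° = 66°
rotate link 1 by +14°: θ ← 66° +14° = 80°
rotate link 1 by +72°: θ ← 80° +72° = 152°
rotate link 1 by +83°: θ ← 152° +83° = 235°
crank pin P = (r cos θ, r sin θ) = (-9.750799, -13.925585)
h = r sin θ − e = -13.925585 − 2 = -15.925585
x = r cos θ + √(L² − h²) = -9.750799 + 87.563553 = 77.812753

77.8128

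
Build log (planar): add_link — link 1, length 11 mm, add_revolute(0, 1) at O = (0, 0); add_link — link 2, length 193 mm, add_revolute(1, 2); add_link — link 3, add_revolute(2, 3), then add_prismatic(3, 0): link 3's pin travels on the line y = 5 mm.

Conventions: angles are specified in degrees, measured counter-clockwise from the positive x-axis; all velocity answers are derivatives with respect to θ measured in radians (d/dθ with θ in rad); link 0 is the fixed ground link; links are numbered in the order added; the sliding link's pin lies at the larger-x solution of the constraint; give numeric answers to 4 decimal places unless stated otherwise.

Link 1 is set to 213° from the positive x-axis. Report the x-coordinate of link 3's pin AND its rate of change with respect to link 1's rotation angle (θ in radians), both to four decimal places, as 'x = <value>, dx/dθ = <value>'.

geometry: r = 11 mm, L = 193 mm, e = 5 mm
crank pin P = (r cos θ, r sin θ) = (-9.225376, -5.991029)
h = r sin θ − e = -5.991029 − 5 = -10.991029
x = r cos θ + √(L² − h²) = -9.225376 + 192.686785 = 183.461409
dx/dθ = −r sin θ − h·r cos θ/√(L² − h²) (θ in radians; h = -10.991029) = 5.464806

x = 183.4614, dx/dθ = 5.4648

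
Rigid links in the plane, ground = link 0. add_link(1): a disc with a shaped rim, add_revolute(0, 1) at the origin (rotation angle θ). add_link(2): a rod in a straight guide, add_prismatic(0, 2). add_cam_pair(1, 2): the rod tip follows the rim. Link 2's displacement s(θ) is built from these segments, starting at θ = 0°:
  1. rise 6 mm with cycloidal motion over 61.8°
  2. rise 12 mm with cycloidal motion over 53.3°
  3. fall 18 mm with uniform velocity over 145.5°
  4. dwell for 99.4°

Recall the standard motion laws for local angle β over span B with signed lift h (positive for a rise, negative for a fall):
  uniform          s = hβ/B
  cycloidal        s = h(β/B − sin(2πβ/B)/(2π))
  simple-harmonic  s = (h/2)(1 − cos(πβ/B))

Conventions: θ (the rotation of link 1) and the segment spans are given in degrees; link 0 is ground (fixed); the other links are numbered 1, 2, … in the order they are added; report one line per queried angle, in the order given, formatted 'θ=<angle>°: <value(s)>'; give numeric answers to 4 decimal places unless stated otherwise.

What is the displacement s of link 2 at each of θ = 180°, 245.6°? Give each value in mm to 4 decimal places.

segment 1 (0° to 61.8°, cycloidal, h = 6) is passed completely: s = 0.0000 + (6) = 6.0000
segment 2 (61.8° to 115.1°, cycloidal, h = 12) is passed completely: s = 6.0000 + (12) = 18.0000
θ = 180° falls in segment 3 (115.1° to 260.6°, uniform, h = -18): β = 180 − 115.1 = 64.9°, B = 145.5°; Δs = -18·64.9/145.5 = -8.0289; s = 18.0000 − 8.0289 = 9.9711
θ = 245.6° falls in segment 3 (115.1° to 260.6°, uniform, h = -18): β = 245.6 − 115.1 = 130.5°, B = 145.5°; Δs = -18·130.5/145.5 = -16.1443; s = 18.0000 − 16.1443 = 1.8557

θ=180°: 9.9711
θ=245.6°: 1.8557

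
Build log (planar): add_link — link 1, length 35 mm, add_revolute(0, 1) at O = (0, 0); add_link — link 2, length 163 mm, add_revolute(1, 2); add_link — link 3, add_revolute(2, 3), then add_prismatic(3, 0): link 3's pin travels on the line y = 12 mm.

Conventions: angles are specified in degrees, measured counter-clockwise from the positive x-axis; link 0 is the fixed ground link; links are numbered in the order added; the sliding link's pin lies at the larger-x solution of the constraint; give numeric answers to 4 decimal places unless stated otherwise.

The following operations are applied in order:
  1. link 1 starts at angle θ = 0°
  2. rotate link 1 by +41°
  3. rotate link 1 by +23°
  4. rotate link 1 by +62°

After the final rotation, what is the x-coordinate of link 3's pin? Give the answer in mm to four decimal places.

geometry: r = 35 mm, L = 163 mm, e = 12 mm; θ starts at 0°
rotate link 1 by +41°: θ ← 0° +41° = 41°
rotate link 1 by +23°: θ ← 41° +23° = 64°
rotate link 1 by +62°: θ ← 64° +62° = 126°
crank pin P = (r cos θ, r sin θ) = (-20.572484, 28.315595)
h = r sin θ − e = 28.315595 − 12 = 16.315595
x = r cos θ + √(L² − h²) = -20.572484 + 162.181384 = 141.608900

141.6089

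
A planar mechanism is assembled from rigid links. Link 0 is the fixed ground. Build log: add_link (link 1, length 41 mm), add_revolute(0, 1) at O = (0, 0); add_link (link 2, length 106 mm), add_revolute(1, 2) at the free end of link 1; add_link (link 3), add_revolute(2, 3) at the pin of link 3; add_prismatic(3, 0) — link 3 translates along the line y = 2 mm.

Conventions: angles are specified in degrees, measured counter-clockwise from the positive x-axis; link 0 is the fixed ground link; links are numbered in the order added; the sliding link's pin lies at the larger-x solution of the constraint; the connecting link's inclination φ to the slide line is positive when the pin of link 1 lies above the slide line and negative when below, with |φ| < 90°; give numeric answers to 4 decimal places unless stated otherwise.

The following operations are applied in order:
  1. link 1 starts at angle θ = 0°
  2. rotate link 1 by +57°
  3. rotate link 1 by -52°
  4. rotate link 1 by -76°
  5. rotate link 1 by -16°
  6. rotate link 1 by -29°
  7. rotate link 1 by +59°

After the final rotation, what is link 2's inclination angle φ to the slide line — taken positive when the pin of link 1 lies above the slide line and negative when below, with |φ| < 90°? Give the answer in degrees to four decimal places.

geometry: r = 41 mm, L = 106 mm, e = 2 mm; θ starts at 0°
rotate link 1 by +57°: θ ← 0° +57° = 57°
rotate link 1 by -52°: θ ← 57° -52° = 5°
rotate link 1 by -76°: θ ← 5° -76° = -71°
rotate link 1 by -16°: θ ← -71° -16° = -87°
rotate link 1 by -29°: θ ← -87° -29° = -116°
rotate link 1 by +59°: θ ← -116° +59° = -57°
h = r sin θ − e = -34.385493 − 2 = -36.385493
sin φ = h / L = -36.385493 / 106 = -0.34325937
φ = arcsin(-0.34325937) = -20.075577°

-20.0756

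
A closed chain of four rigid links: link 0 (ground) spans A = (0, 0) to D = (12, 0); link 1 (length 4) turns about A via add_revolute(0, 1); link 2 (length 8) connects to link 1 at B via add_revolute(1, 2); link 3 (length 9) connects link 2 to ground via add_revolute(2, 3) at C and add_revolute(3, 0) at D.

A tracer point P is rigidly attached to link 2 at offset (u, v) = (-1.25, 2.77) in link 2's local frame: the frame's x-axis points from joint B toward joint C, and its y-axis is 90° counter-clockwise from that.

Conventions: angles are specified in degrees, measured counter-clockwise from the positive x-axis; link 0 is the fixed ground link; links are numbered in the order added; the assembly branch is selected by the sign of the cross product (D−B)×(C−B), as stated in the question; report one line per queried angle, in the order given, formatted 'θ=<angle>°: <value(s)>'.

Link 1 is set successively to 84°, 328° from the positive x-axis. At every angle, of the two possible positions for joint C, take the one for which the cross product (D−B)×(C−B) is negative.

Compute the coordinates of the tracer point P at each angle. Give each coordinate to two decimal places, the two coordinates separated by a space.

A=(0,0), D=(12.00,0)
θ=84°: B = A + 4.00·(cos84°, sin84°) = (0.4181, 3.9781)
θ=84°: |BD| = 12.2460
θ=84°: circle(B,8.00) ∩ circle(D,9.00): a=5.4289, h=5.8760
θ=84°:   candidates: C₊=(7.4614,7.7718) cross=71.957; C₋=(3.6438,-3.3428) cross=-71.957
θ=84°:   branch - wants cross < 0 → take C=(3.6438,-3.3428) (cross=-71.957)
θ=84°: ex = (C−B)/|BC| = (0.4032,-0.9151); ey = (0.9151,0.4032)
θ=84°: P = B + -1.25·ex + 2.77·ey = (2.4489,6.2389)
θ=328°: B = A + 4.00·(cos328°, sin328°) = (3.3922, -2.1197)
θ=328°: |BD| = 8.8650
θ=328°: circle(B,8.00) ∩ circle(D,9.00): a=3.4736, h=7.2065
θ=328°:   candidates: C₊=(5.0419,5.7084) cross=63.885; C₋=(8.4882,-8.2866) cross=-63.885
θ=328°:   branch - wants cross < 0 → take C=(8.4882,-8.2866) (cross=-63.885)
θ=328°: ex = (C−B)/|BC| = (0.6370,-0.7709); ey = (0.7709,0.6370)
θ=328°: P = B + -1.25·ex + 2.77·ey = (4.7312,0.6084)

θ=84°: 2.45 6.24
θ=328°: 4.73 0.61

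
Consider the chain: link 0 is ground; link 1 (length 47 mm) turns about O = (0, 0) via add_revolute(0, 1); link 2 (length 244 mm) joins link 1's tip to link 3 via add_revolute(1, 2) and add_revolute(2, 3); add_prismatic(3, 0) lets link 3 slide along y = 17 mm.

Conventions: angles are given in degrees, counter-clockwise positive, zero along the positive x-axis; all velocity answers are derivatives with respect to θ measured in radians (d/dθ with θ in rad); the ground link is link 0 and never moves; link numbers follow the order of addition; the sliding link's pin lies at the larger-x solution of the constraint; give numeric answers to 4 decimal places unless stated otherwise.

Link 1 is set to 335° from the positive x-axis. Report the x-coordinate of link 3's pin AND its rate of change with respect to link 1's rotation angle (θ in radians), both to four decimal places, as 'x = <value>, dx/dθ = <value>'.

geometry: r = 47 mm, L = 244 mm, e = 17 mm
crank pin P = (r cos θ, r sin θ) = (42.596466, -19.863058)
h = r sin θ − e = -19.863058 − 17 = -36.863058
x = r cos θ + √(L² − h²) = 42.596466 + 241.199326 = 283.795792
dx/dθ = −r sin θ − h·r cos θ/√(L² − h²) (θ in radians; h = -36.863058) = 26.373176

x = 283.7958, dx/dθ = 26.3732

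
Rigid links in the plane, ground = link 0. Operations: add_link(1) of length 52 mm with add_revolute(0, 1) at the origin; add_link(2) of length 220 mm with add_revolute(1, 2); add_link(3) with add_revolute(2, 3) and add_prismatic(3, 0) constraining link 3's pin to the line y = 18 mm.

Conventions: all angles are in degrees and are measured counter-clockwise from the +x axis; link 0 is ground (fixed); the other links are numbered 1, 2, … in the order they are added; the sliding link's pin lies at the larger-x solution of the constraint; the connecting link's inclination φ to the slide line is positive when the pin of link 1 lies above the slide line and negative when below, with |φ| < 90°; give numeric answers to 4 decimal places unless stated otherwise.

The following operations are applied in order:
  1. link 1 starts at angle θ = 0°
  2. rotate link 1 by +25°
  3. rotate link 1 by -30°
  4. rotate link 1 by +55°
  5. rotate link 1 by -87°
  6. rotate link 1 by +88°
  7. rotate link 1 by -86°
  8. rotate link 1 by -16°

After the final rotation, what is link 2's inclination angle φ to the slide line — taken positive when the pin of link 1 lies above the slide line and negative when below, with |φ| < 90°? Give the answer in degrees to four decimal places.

geometry: r = 52 mm, L = 220 mm, e = 18 mm; θ starts at 0°
rotate link 1 by +25°: θ ← 0° +25° = 25°
rotate link 1 by -30°: θ ← 25° -30° = -5°
rotate link 1 by +55°: θ ← -5° +55° = 50°
rotate link 1 by -87°: θ ← 50° -87° = -37°
rotate link 1 by +88°: θ ← -37° +88° = 51°
rotate link 1 by -86°: θ ← 51° -86° = -35°
rotate link 1 by -16°: θ ← -35° -16° = -51°
h = r sin θ − e = -40.411590 − 18 = -58.411590
sin φ = h / L = -58.411590 / 220 = -0.26550723
φ = arcsin(-0.26550723) = -15.397094°

-15.3971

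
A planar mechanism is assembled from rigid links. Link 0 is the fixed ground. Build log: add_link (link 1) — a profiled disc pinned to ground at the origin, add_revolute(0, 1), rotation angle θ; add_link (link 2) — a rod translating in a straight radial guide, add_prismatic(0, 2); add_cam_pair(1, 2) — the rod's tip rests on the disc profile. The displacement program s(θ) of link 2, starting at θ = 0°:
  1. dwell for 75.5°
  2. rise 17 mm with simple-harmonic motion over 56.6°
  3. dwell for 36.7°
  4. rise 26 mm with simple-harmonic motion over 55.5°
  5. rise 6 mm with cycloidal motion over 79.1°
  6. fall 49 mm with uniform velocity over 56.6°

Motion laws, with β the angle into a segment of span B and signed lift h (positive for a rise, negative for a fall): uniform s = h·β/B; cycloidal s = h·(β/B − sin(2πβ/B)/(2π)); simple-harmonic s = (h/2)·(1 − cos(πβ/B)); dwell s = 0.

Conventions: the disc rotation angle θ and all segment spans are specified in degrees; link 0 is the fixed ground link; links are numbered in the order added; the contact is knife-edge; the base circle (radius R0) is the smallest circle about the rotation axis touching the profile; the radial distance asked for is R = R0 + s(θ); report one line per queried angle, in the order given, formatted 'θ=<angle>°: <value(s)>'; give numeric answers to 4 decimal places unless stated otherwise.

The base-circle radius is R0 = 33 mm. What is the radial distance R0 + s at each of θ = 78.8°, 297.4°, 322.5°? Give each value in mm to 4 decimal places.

seg 1 [0°–75.5°] dwell: s stays 0.0000
seg 2 [75.5°–132.1°] simple-harmonic, h=17: θ=78.8° here. β=3.3, B=56.6. 17/2·(1 − cos(π·0.0583)) = 0.1422 → s = 0.1422
seg 2 [75.5°–132.1°] simple-harmonic, h=17: full span → s += 17 → s = 17.0000
seg 3 [132.1°–168.8°] dwell: s stays 17.0000
seg 4 [168.8°–224.3°] simple-harmonic, h=26: full span → s += 26 → s = 43.0000
seg 5 [224.3°–303.4°] cycloidal, h=6: θ=297.4° here. β=73.1, B=79.1. 6·(0.9241 − sin(2π·0.9241)/(2π)) = 5.9830 → s = 48.9830
seg 5 [224.3°–303.4°] cycloidal, h=6: full span → s += 6 → s = 49.0000
seg 6 [303.4°–360°] uniform, h=-49: θ=322.5° here. β=19.1, B=56.6. -49·19.1/56.6 = -16.5353 → s = 32.4647
θ=78.8°: R = R0 + s = 33 + 0.1422 = 33.1422
θ=297.4°: R = R0 + s = 33 + 48.9830 = 81.9830
θ=322.5°: R = R0 + s = 33 + 32.4647 = 65.4647

θ=78.8°: 33.1422
θ=297.4°: 81.9830
θ=322.5°: 65.4647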